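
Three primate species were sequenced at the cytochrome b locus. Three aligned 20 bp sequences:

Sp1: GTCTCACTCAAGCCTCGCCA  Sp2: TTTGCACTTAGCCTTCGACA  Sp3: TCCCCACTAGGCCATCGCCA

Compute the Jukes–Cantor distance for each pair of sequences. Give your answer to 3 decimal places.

d(Sp1,Sp2) = 0.572, d(Sp1,Sp3) = 0.572, d(Sp2,Sp3) = 0.471

Sp1–Sp2: 8/20 sites differ → p = 0.4, d = −0.75 ln(1 − 0.533333) = 0.571605 ≈ 0.572.
Sp1–Sp3: 8/20 sites differ → p = 0.4, d = −0.75 ln(1 − 0.533333) = 0.571605 ≈ 0.572.
Sp2–Sp3: 7/20 sites differ → p = 0.35, d = −0.75 ln(1 − 0.466667) = 0.471457 ≈ 0.471.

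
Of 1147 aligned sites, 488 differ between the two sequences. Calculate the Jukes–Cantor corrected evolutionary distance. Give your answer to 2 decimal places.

0.63

p = 488/1147 ≈ 0.425458.
d = −(3/4) ln(1 − 4p/3) = −0.75 ln(1 − 0.567277) = −0.75 ln(0.432723)
  = −0.75 × (-0.837657) = 0.628243 substitutions/site.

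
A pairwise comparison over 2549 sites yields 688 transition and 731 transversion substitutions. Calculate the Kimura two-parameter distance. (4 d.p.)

1.0891

P = 688/2549 ≈ 0.26991 and Q = 731/2549 ≈ 0.286779.
Under the Kimura two-parameter model, d = −½ ln(1 − 2P − Q) − ¼ ln(1 − 2Q).
1 − 2P − Q = 0.173401, giving −½ ln(0.173401) = 0.876074.
1 − 2Q = 0.426442, giving −¼ ln(0.426442) = 0.213070.
d = 0.876074 + 0.213070 = 1.089144.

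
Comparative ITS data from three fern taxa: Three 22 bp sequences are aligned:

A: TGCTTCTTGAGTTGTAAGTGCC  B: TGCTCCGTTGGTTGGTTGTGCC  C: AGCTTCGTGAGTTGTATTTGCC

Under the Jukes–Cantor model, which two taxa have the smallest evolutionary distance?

A and C

A–B: 7/22 differ, p = 0.318, d = 0.414.
A–C: 4/22 differ, p = 0.182, d = 0.208.
B–C: 7/22 differ, p = 0.318, d = 0.414.
The smallest distance is between A and C.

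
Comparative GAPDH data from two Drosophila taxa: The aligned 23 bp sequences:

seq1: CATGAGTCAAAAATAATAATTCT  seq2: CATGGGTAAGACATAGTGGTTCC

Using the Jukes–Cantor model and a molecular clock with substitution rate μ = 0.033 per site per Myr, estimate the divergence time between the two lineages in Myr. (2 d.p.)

The sequences differ at 8 of 23 sites (5, 8, 10, 12, 16, 18, 19, 23), so p = 8/23 ≈ 0.347826.
d = −(3/4) ln(1 − 4p/3) = −0.75 ln(1 − 0.463768) = −0.75 ln(0.536232)
  = −0.75 × (-0.623188) = 0.467391 substitutions/site.
Under a molecular clock d = 2μt, so t = d/(2μ) = 0.467391 / (2 × 0.033) = 7.08 Myr.

7.08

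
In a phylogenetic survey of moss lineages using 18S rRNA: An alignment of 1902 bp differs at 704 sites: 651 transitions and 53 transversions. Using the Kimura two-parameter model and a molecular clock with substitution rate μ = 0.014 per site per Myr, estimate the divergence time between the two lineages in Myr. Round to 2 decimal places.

22.77

P = 651/1902 ≈ 0.342271 and Q = 53/1902 ≈ 0.027865.
Under the Kimura two-parameter model, d = −½ ln(1 − 2P − Q) − ¼ ln(1 − 2Q).
1 − 2P − Q = 0.287593, giving −½ ln(0.287593) = 0.623104.
1 − 2Q = 0.94427, giving −¼ ln(0.94427) = 0.014336.
d = 0.623104 + 0.014336 = 0.637440.
Under a molecular clock d = 2μt, so t = d/(2μ) = 0.637440 / (2 × 0.014) = 22.77 Myr.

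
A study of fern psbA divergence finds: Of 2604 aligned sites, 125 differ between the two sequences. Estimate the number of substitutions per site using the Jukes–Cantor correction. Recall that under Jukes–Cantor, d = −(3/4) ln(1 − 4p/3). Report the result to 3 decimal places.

0.050

p = 125/2604 ≈ 0.048003.
d = −(3/4) ln(1 − 4p/3) = −0.75 ln(1 − 0.064004) = −0.75 ln(0.935996)
  = −0.75 × (-0.066144) = 0.049608 substitutions/site.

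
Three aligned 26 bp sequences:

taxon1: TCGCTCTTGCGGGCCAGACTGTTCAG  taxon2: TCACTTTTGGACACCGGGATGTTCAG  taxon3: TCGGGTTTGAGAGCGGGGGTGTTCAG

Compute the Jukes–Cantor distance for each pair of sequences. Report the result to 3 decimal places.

taxon1–taxon2: 9/26 sites differ → p ≈ 0.346154, d = −0.75 ln(1 − 0.461539) = 0.464280 ≈ 0.464.
taxon1–taxon3: 9/26 sites differ → p ≈ 0.346154, d = −0.75 ln(1 − 0.461539) = 0.464280 ≈ 0.464.
taxon2–taxon3: 9/26 sites differ → p ≈ 0.346154, d = −0.75 ln(1 − 0.461539) = 0.464280 ≈ 0.464.

d(taxon1,taxon2) = 0.464, d(taxon1,taxon3) = 0.464, d(taxon2,taxon3) = 0.464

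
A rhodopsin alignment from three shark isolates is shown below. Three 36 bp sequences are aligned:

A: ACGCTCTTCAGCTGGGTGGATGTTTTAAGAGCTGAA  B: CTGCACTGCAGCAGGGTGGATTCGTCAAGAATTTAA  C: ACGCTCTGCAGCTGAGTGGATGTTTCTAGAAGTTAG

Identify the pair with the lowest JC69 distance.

A–B: 12/36 differ, p = 0.333, d = 0.441.
A–C: 8/36 differ, p = 0.222, d = 0.264.
B–C: 11/36 differ, p = 0.306, d = 0.392.
The smallest distance is between A and C.

A and C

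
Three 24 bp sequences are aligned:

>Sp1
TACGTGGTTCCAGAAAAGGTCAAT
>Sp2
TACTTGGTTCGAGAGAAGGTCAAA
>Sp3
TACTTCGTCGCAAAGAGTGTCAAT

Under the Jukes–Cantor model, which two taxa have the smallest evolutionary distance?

Sp1 and Sp2

Sp1–Sp2: 4/24 differ, p = 0.167, d = 0.188.
Sp1–Sp3: 8/24 differ, p = 0.333, d = 0.441.
Sp2–Sp3: 8/24 differ, p = 0.333, d = 0.441.
The smallest distance is between Sp1 and Sp2.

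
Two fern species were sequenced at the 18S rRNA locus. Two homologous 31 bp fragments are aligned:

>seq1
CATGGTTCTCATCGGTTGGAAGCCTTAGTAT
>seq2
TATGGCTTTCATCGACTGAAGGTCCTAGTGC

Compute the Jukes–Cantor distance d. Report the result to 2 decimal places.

0.48

The sequences differ at 11 of 31 sites, so p = 11/31 ≈ 0.354839.
d = −(3/4) ln(1 − 4p/3) = −0.75 ln(1 − 0.473119) = −0.75 ln(0.526881)
  = −0.75 × (-0.640781) = 0.480586 substitutions/site.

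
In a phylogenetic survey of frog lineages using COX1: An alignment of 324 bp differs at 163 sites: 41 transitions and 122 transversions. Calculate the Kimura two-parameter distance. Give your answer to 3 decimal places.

0.846

P = 41/324 ≈ 0.126543 and Q = 122/324 ≈ 0.376543.
Under the Kimura two-parameter model, d = −½ ln(1 − 2P − Q) − ¼ ln(1 − 2Q).
1 − 2P − Q = 0.370371, giving −½ ln(0.370371) = 0.496625.
1 − 2Q = 0.246914, giving −¼ ln(0.246914) = 0.349679.
d = 0.496625 + 0.349679 = 0.846304.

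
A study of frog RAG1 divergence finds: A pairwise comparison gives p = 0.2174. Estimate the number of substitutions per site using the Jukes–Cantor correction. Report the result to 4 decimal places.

0.2567

d = −(3/4) ln(1 − 4p/3) = −0.75 ln(1 − 0.289867) = −0.75 ln(0.710133)
  = −0.75 × (-0.342303) = 0.256727 substitutions/site.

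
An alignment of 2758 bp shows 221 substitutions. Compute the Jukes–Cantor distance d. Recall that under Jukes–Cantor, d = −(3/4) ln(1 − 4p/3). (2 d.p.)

p = 221/2758 ≈ 0.080131.
d = −(3/4) ln(1 − 4p/3) = −0.75 ln(1 − 0.106841) = −0.75 ln(0.893159)
  = −0.75 × (-0.112991) = 0.084743 substitutions/site.

0.08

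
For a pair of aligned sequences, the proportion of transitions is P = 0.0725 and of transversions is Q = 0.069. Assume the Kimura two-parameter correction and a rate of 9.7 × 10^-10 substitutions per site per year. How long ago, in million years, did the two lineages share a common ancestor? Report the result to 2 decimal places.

Under the Kimura two-parameter model, d = −½ ln(1 − 2P − Q) − ¼ ln(1 − 2Q).
1 − 2P − Q = 0.786, giving −½ ln(0.786) = 0.120399.
1 − 2Q = 0.862, giving −¼ ln(0.862) = 0.037125.
d = 0.120399 + 0.037125 = 0.157524.
Under a molecular clock d = 2μt, so t = d/(2μ) = 0.157524 / (2 × 9.7 × 10^-10) = 81.20 million years.

81.20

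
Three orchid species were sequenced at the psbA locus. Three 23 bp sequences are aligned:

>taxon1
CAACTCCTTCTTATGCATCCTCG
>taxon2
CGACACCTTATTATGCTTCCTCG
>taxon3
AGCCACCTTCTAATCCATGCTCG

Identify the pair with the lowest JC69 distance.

taxon1–taxon2: 4/23 differ, p = 0.174, d = 0.198.
taxon1–taxon3: 7/23 differ, p = 0.304, d = 0.390.
taxon2–taxon3: 7/23 differ, p = 0.304, d = 0.390.
The smallest distance is between taxon1 and taxon2.

taxon1 and taxon2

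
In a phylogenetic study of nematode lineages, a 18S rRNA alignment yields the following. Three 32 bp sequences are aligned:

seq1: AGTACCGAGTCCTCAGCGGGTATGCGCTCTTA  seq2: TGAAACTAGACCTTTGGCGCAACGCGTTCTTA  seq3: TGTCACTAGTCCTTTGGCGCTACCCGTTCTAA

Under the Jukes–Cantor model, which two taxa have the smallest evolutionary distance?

seq1–seq2: 13/32 differ, p = 0.406, d = 0.585.
seq1–seq3: 13/32 differ, p = 0.406, d = 0.585.
seq2–seq3: 6/32 differ, p = 0.188, d = 0.216.
The smallest distance is between seq2 and seq3.

seq2 and seq3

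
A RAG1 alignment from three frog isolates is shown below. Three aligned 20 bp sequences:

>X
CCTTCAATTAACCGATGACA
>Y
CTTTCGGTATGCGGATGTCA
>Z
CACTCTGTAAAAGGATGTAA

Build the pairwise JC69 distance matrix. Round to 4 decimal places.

X–Y: 8/20 sites differ → p = 0.4, d = −0.75 ln(1 − 0.533333) = 0.571605 ≈ 0.5716.
X–Z: 9/20 sites differ → p = 0.45, d = −0.75 ln(1 − 0.6) = 0.687218 ≈ 0.6872.
Y–Z: 7/20 sites differ → p = 0.35, d = −0.75 ln(1 − 0.466667) = 0.471457 ≈ 0.4715.

d(X,Y) = 0.5716, d(X,Z) = 0.6872, d(Y,Z) = 0.4715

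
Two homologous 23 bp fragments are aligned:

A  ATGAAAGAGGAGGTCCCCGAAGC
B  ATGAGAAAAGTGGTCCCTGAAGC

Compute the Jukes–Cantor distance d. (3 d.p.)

The sequences differ at 5 of 23 sites (5, 7, 9, 11, 18), so p = 5/23 ≈ 0.217391.
d = −(3/4) ln(1 − 4p/3) = −0.75 ln(1 − 0.289855) = −0.75 ln(0.710145)
  = −0.75 × (-0.342286) = 0.256715 substitutions/site.

0.257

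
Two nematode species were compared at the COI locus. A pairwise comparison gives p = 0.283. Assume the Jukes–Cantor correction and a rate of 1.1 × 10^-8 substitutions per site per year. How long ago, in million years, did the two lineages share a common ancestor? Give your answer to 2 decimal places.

16.15

d = −(3/4) ln(1 − 4p/3) = −0.75 ln(1 − 0.377333) = −0.75 ln(0.622667)
  = −0.75 × (-0.473743) = 0.355307 substitutions/site.
Under a molecular clock d = 2μt, so t = d/(2μ) = 0.355307 / (2 × 1.1 × 10^-8) = 16.15 million years.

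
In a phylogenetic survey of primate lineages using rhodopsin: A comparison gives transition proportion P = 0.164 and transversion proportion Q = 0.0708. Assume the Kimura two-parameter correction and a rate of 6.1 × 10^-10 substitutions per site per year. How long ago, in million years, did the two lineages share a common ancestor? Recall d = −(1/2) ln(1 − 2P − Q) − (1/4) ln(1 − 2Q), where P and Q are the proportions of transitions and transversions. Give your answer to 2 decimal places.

Under the Kimura two-parameter model, d = −½ ln(1 − 2P − Q) − ¼ ln(1 − 2Q).
1 − 2P − Q = 0.6012, giving −½ ln(0.6012) = 0.254414.
1 − 2Q = 0.8584, giving −¼ ln(0.8584) = 0.038171.
d = 0.254414 + 0.038171 = 0.292585.
Under a molecular clock d = 2μt, so t = d/(2μ) = 0.292585 / (2 × 6.1 × 10^-10) = 239.82 million years.

239.82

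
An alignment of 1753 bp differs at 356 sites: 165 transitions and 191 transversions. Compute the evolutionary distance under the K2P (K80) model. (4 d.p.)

0.2378

P = 165/1753 ≈ 0.094124 and Q = 191/1753 ≈ 0.108956.
Under the Kimura two-parameter model, d = −½ ln(1 − 2P − Q) − ¼ ln(1 − 2Q).
1 − 2P − Q = 0.702796, giving −½ ln(0.702796) = 0.176344.
1 − 2Q = 0.782088, giving −¼ ln(0.782088) = 0.061447.
d = 0.176344 + 0.061447 = 0.237791.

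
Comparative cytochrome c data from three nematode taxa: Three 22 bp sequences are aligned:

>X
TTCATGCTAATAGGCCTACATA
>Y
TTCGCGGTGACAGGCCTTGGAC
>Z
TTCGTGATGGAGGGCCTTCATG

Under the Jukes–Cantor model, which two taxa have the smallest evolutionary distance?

X–Y: 10/22 differ, p = 0.455, d = 0.699.
X–Z: 8/22 differ, p = 0.364, d = 0.497.
Y–Z: 9/22 differ, p = 0.409, d = 0.591.
The smallest distance is between X and Z.

X and Z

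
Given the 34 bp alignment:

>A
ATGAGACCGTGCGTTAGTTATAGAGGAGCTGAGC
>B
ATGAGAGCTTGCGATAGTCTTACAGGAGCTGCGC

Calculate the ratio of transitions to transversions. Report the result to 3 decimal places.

0.167

Transitions are A↔G and C↔T; transversions are all other mismatches.
Transitions: 1. Transversions: 6.
R = 1/6 = 0.166666… ≈ 0.167 (to 3 d.p.).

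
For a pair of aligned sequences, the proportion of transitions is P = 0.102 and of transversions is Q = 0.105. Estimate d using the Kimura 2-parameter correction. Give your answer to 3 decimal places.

0.244

Under the Kimura two-parameter model, d = −½ ln(1 − 2P − Q) − ¼ ln(1 − 2Q).
1 − 2P − Q = 0.691, giving −½ ln(0.691) = 0.184808.
1 − 2Q = 0.79, giving −¼ ln(0.79) = 0.058931.
d = 0.184808 + 0.058931 = 0.243739.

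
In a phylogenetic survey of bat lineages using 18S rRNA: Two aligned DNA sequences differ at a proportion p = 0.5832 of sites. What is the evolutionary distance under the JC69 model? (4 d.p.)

d = −(3/4) ln(1 − 4p/3) = −0.75 ln(1 − 0.7776) = −0.75 ln(0.2224)
  = −0.75 × (-1.503278) = 1.127459 substitutions/site.

1.1275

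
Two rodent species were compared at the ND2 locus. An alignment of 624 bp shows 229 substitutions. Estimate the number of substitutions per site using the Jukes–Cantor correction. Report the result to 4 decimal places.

p = 229/624 ≈ 0.366987.
d = −(3/4) ln(1 − 4p/3) = −0.75 ln(1 − 0.489316) = −0.75 ln(0.510684)
  = −0.75 × (-0.672004) = 0.504003 substitutions/site.

0.5040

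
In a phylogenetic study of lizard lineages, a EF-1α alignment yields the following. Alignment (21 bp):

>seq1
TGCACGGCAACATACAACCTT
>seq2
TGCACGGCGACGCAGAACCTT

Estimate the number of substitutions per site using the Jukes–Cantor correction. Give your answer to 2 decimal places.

The sequences differ at 4 of 21 sites (9, 12, 13, 15), so p = 4/21 ≈ 0.190476.
d = −(3/4) ln(1 − 4p/3) = −0.75 ln(1 − 0.253968) = −0.75 ln(0.746032)
  = −0.75 × (-0.292987) = 0.219740 substitutions/site.

0.22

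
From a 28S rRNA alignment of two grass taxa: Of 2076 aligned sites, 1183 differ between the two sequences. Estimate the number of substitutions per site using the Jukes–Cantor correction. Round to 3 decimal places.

1.070

p = 1183/2076 ≈ 0.569846.
d = −(3/4) ln(1 − 4p/3) = −0.75 ln(1 − 0.759795) = −0.75 ln(0.240205)
  = −0.75 × (-1.426263) = 1.069697 substitutions/site.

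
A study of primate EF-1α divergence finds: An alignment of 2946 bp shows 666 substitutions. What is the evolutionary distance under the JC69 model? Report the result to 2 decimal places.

0.27

p = 666/2946 ≈ 0.226069.
d = −(3/4) ln(1 − 4p/3) = −0.75 ln(1 − 0.301425) = −0.75 ln(0.698575)
  = −0.75 × (-0.358713) = 0.269035 substitutions/site.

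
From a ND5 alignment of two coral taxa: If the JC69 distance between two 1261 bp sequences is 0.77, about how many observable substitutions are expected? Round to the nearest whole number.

607

Invert JC69: p = (3/4)(1 − e^(−4d/3)) = 0.75 × (1 − e^(-1.026667)) = 0.75 × (1 − 0.358199) = 0.481351.
Expected differing sites = pL ≈ 0.481351 × 1261 = 606.983611 ≈ 607.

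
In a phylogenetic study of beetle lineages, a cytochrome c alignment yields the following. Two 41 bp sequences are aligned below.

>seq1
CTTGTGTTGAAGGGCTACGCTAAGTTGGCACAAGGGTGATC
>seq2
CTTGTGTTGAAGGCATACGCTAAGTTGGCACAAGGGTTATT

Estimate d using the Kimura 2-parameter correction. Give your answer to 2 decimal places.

Of 41 sites, 1 differences are transitions and 3 are transversions, so P = 1/41 ≈ 0.02439 and Q = 3/41 ≈ 0.073171.
Under the Kimura two-parameter model, d = −½ ln(1 − 2P − Q) − ¼ ln(1 − 2Q).
1 − 2P − Q = 0.878049, giving −½ ln(0.878049) = 0.065026.
1 − 2Q = 0.853658, giving −¼ ln(0.853658) = 0.039556.
d = 0.065026 + 0.039556 = 0.104582.

0.10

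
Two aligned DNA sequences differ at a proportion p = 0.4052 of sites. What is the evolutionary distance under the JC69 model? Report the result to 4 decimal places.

0.5828

d = −(3/4) ln(1 − 4p/3) = −0.75 ln(1 − 0.540267) = −0.75 ln(0.459733)
  = −0.75 × (-0.777109) = 0.582832 substitutions/site.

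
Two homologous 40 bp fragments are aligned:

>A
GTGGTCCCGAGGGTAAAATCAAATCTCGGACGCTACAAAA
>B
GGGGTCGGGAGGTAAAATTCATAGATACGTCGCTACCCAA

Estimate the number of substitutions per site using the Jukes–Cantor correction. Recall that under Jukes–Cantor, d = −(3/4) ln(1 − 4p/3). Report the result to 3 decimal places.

The sequences differ at 14 of 40 sites, so p = 14/40 = 0.35.
d = −(3/4) ln(1 − 4p/3) = −0.75 ln(1 − 0.466667) = −0.75 ln(0.533333)
  = −0.75 × (-0.628609) = 0.471457 substitutions/site.

0.471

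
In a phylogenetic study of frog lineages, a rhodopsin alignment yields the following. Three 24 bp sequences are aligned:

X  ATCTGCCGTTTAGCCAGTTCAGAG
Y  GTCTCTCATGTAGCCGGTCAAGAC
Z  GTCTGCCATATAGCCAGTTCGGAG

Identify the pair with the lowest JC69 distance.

X and Z

X–Y: 9/24 differ, p = 0.375, d = 0.520.
X–Z: 4/24 differ, p = 0.167, d = 0.188.
Y–Z: 8/24 differ, p = 0.333, d = 0.441.
The smallest distance is between X and Z.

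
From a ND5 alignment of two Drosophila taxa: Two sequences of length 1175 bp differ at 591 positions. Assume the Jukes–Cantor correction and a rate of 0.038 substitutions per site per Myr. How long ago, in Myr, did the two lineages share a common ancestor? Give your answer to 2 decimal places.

10.96

p = 591/1175 ≈ 0.502979.
d = −(3/4) ln(1 − 4p/3) = −0.75 ln(1 − 0.670639) = −0.75 ln(0.329361)
  = −0.75 × (-1.110601) = 0.832951 substitutions/site.
Under a molecular clock d = 2μt, so t = d/(2μ) = 0.832951 / (2 × 0.038) = 10.96 Myr.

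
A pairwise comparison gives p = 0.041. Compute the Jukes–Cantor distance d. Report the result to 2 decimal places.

0.04

d = −(3/4) ln(1 − 4p/3) = −0.75 ln(1 − 0.054667) = −0.75 ln(0.945333)
  = −0.75 × (-0.056218) = 0.042164 substitutions/site.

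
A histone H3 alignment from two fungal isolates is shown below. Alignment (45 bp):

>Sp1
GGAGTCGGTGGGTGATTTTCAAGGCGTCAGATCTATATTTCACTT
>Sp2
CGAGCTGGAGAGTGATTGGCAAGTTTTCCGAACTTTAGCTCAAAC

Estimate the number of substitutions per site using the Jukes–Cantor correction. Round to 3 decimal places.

The sequences differ at 18 of 45 sites, so p = 18/45 = 0.4.
d = −(3/4) ln(1 − 4p/3) = −0.75 ln(1 − 0.533333) = −0.75 ln(0.466667)
  = −0.75 × (-0.762139) = 0.571604 substitutions/site.

0.572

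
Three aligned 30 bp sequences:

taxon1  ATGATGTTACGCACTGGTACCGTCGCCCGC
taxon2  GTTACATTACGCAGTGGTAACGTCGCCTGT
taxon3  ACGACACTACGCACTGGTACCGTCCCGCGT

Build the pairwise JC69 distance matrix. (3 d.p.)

taxon1–taxon2: 8/30 sites differ → p ≈ 0.266667, d = −0.75 ln(1 − 0.355556) = 0.329526 ≈ 0.330.
taxon1–taxon3: 7/30 sites differ → p ≈ 0.233333, d = −0.75 ln(1 − 0.311111) = 0.279506 ≈ 0.280.
taxon2–taxon3: 9/30 sites differ → p = 0.3, d = −0.75 ln(1 − 0.4) = 0.383119 ≈ 0.383.

d(taxon1,taxon2) = 0.330, d(taxon1,taxon3) = 0.280, d(taxon2,taxon3) = 0.383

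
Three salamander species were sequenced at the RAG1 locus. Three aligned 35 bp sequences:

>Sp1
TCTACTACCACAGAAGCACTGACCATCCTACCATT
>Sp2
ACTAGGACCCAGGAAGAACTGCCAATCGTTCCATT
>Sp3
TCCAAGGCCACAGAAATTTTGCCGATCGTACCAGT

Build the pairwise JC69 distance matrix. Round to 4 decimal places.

Sp1–Sp2: 11/35 sites differ → p ≈ 0.314286, d = −0.75 ln(1 − 0.419048) = 0.407315 ≈ 0.4073.
Sp1–Sp3: 12/35 sites differ → p ≈ 0.342857, d = −0.75 ln(1 − 0.457143) = 0.458182 ≈ 0.4582.
Sp2–Sp3: 14/35 sites differ → p = 0.4, d = −0.75 ln(1 − 0.533333) = 0.571605 ≈ 0.5716.

d(Sp1,Sp2) = 0.4073, d(Sp1,Sp3) = 0.4582, d(Sp2,Sp3) = 0.5716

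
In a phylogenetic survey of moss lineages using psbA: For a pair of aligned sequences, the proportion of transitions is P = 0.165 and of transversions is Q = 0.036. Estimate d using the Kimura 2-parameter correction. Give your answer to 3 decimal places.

0.247

Under the Kimura two-parameter model, d = −½ ln(1 − 2P − Q) − ¼ ln(1 − 2Q).
1 − 2P − Q = 0.634, giving −½ ln(0.634) = 0.227853.
1 − 2Q = 0.928, giving −¼ ln(0.928) = 0.018681.
d = 0.227853 + 0.018681 = 0.246534.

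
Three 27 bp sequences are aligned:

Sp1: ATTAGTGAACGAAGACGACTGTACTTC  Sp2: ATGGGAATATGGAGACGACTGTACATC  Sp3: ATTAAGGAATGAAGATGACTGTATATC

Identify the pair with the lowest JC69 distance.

Sp1–Sp2: 8/27 differ, p = 0.296, d = 0.377.
Sp1–Sp3: 6/27 differ, p = 0.222, d = 0.264.
Sp2–Sp3: 9/27 differ, p = 0.333, d = 0.441.
The smallest distance is between Sp1 and Sp3.

Sp1 and Sp3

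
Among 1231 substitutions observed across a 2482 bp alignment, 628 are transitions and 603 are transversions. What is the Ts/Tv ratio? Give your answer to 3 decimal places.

R = 628/603 = 1.041459… ≈ 1.041 (to 3 d.p.).

1.041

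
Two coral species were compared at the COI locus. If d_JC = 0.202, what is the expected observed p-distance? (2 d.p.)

0.18

p = (3/4)(1 − e^(−4d/3)) = 0.75 × (1 − e^(-0.269333)) = 0.75 × (1 − 0.763889) = 0.177083.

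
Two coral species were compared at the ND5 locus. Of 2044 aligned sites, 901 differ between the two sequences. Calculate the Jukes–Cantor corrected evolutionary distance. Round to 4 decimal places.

p = 901/2044 ≈ 0.440802.
d = −(3/4) ln(1 − 4p/3) = −0.75 ln(1 − 0.587736) = −0.75 ln(0.412264)
  = −0.75 × (-0.886091) = 0.664568 substitutions/site.

0.6646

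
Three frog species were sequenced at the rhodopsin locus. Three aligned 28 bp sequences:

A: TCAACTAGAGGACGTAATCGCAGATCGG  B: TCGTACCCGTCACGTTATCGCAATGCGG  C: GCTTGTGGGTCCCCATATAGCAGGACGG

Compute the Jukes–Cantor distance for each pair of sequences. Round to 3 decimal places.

d(A,B) = 0.724, d(A,C) = 0.940, d(B,C) = 0.724

A–B: 13/28 sites differ → p ≈ 0.464286, d = −0.75 ln(1 − 0.619048) = 0.723811 ≈ 0.724.
A–C: 15/28 sites differ → p ≈ 0.535714, d = −0.75 ln(1 − 0.714285) = 0.939570 ≈ 0.940.
B–C: 13/28 sites differ → p ≈ 0.464286, d = −0.75 ln(1 − 0.619048) = 0.723811 ≈ 0.724.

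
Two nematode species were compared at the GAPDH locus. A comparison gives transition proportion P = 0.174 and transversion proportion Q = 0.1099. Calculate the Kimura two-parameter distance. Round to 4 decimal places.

Under the Kimura two-parameter model, d = −½ ln(1 − 2P − Q) − ¼ ln(1 − 2Q).
1 − 2P − Q = 0.5421, giving −½ ln(0.5421) = 0.306152.
1 − 2Q = 0.7802, giving −¼ ln(0.7802) = 0.062051.
d = 0.306152 + 0.062051 = 0.368203.

0.3682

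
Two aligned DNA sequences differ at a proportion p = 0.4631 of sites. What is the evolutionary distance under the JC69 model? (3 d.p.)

d = −(3/4) ln(1 − 4p/3) = −0.75 ln(1 − 0.617467) = −0.75 ln(0.382533)
  = −0.75 × (-0.960940) = 0.720705 substitutions/site.

0.721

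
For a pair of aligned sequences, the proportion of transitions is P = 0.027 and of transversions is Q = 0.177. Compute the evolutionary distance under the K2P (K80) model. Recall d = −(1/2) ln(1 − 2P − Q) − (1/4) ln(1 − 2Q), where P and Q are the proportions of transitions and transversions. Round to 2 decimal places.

0.24

Under the Kimura two-parameter model, d = −½ ln(1 − 2P − Q) − ¼ ln(1 − 2Q).
1 − 2P − Q = 0.769, giving −½ ln(0.769) = 0.131332.
1 − 2Q = 0.646, giving −¼ ln(0.646) = 0.109239.
d = 0.131332 + 0.109239 = 0.240571.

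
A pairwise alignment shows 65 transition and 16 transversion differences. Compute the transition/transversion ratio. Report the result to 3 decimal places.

4.063

R = 65/16 = 4.0625 ≈ 4.063 (to 3 d.p.).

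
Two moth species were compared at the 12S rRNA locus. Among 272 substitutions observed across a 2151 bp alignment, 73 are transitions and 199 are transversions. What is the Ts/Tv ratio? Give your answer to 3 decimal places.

R = 73/199 = 0.366834… ≈ 0.367 (to 3 d.p.).

0.367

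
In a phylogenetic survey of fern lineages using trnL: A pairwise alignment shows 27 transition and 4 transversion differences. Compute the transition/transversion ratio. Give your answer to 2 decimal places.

R = 27/4 = 6.75.

6.75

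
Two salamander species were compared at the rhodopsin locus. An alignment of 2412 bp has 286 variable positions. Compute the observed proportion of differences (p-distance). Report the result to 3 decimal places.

p = 286/2412 = 0.118573… ≈ 0.119 (to 3 d.p.).

0.119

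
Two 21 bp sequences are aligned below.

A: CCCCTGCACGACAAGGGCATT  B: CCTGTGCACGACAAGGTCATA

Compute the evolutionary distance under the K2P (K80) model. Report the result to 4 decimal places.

Of 21 sites, 1 differences are transitions and 3 are transversions, so P = 1/21 ≈ 0.047619 and Q = 3/21 ≈ 0.142857.
Under the Kimura two-parameter model, d = −½ ln(1 − 2P − Q) − ¼ ln(1 − 2Q).
1 − 2P − Q = 0.761905, giving −½ ln(0.761905) = 0.135967.
1 − 2Q = 0.714286, giving −¼ ln(0.714286) = 0.084118.
d = 0.135967 + 0.084118 = 0.220085.

0.2201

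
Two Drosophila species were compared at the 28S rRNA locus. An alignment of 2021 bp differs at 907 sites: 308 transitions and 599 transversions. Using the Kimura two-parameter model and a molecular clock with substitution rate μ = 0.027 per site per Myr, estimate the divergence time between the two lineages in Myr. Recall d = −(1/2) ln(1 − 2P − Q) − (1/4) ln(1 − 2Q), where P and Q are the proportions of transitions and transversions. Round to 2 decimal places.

12.67

P = 308/2021 ≈ 0.1524 and Q = 599/2021 ≈ 0.296388.
Under the Kimura two-parameter model, d = −½ ln(1 − 2P − Q) − ¼ ln(1 − 2Q).
1 − 2P − Q = 0.398812, giving −½ ln(0.398812) = 0.459633.
1 − 2Q = 0.407224, giving −¼ ln(0.407224) = 0.224598.
d = 0.459633 + 0.224598 = 0.684231.
Under a molecular clock d = 2μt, so t = d/(2μ) = 0.684231 / (2 × 0.027) = 12.67 Myr.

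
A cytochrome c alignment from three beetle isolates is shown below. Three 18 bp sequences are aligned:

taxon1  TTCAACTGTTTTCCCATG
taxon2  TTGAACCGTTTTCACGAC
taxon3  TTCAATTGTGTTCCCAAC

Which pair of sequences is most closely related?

taxon1–taxon2: 6/18 differ, p = 0.333, d = 0.441.
taxon1–taxon3: 4/18 differ, p = 0.222, d = 0.264.
taxon2–taxon3: 6/18 differ, p = 0.333, d = 0.441.
The smallest distance is between taxon1 and taxon3.

taxon1 and taxon3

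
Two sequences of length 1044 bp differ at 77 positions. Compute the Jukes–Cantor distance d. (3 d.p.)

0.078

p = 77/1044 ≈ 0.073755.
d = −(3/4) ln(1 − 4p/3) = −0.75 ln(1 − 0.09834) = −0.75 ln(0.90166)
  = −0.75 × (-0.103518) = 0.077639 substitutions/site.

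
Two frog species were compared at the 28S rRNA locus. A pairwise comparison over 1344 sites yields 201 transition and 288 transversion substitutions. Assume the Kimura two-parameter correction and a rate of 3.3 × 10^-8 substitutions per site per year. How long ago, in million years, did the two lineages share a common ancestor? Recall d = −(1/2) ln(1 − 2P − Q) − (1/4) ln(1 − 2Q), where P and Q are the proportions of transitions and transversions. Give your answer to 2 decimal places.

7.58

P = 201/1344 ≈ 0.149554 and Q = 288/1344 ≈ 0.214286.
Under the Kimura two-parameter model, d = −½ ln(1 − 2P − Q) − ¼ ln(1 − 2Q).
1 − 2P − Q = 0.486606, giving −½ ln(0.486606) = 0.360150.
1 − 2Q = 0.571428, giving −¼ ln(0.571428) = 0.139904.
d = 0.360150 + 0.139904 = 0.500054.
Under a molecular clock d = 2μt, so t = d/(2μ) = 0.500054 / (2 × 3.3 × 10^-8) = 7.58 million years.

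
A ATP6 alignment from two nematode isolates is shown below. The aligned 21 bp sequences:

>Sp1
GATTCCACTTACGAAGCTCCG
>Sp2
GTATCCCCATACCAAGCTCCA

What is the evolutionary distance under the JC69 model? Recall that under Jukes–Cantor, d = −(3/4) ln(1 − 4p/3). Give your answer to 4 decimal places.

0.3597

The sequences differ at 6 of 21 sites (2, 3, 7, 9, 13, 21), so p = 6/21 ≈ 0.285714.
d = −(3/4) ln(1 − 4p/3) = −0.75 ln(1 − 0.380952) = −0.75 ln(0.619048)
  = −0.75 × (-0.479572) = 0.359679 substitutions/site.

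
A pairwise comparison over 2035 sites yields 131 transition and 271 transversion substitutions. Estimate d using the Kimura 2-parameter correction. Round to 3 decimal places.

P = 131/2035 ≈ 0.064373 and Q = 271/2035 ≈ 0.13317.
Under the Kimura two-parameter model, d = −½ ln(1 − 2P − Q) − ¼ ln(1 − 2Q).
1 − 2P − Q = 0.738084, giving −½ ln(0.738084) = 0.151849.
1 − 2Q = 0.73366, giving −¼ ln(0.73366) = 0.077427.
d = 0.151849 + 0.077427 = 0.229276.

0.229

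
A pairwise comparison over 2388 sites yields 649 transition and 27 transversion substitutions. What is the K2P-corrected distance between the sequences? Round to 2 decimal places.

P = 649/2388 ≈ 0.271776 and Q = 27/2388 ≈ 0.011307.
Under the Kimura two-parameter model, d = −½ ln(1 − 2P − Q) − ¼ ln(1 − 2Q).
1 − 2P − Q = 0.445141, giving −½ ln(0.445141) = 0.404682.
1 − 2Q = 0.977386, giving −¼ ln(0.977386) = 0.005718.
d = 0.404682 + 0.005718 = 0.410400.

0.41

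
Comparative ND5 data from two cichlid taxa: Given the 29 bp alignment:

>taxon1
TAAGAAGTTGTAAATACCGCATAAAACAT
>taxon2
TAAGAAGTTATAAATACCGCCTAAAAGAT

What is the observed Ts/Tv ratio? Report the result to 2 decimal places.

0.50

Transitions are A↔G and C↔T; transversions are all other mismatches.
Transitions: 1. Transversions: 2.
R = 1/2 = 0.50.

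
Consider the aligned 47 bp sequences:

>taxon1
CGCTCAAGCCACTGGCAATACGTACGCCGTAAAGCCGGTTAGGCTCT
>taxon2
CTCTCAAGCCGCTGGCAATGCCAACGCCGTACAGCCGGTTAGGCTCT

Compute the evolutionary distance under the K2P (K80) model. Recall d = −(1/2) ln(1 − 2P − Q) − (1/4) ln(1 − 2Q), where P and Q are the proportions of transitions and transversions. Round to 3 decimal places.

Of 47 sites, 2 differences are transitions and 4 are transversions, so P = 2/47 ≈ 0.042553 and Q = 4/47 ≈ 0.085106.
Under the Kimura two-parameter model, d = −½ ln(1 − 2P − Q) − ¼ ln(1 − 2Q).
1 − 2P − Q = 0.829788, giving −½ ln(0.829788) = 0.093293.
1 − 2Q = 0.829788, giving −¼ ln(0.829788) = 0.046646.
d = 0.093293 + 0.046646 = 0.139939.

0.140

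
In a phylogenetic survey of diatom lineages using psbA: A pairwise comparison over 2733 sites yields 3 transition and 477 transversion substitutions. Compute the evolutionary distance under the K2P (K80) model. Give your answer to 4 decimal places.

0.2046

P = 3/2733 ≈ 0.001098 and Q = 477/2733 ≈ 0.174533.
Under the Kimura two-parameter model, d = −½ ln(1 − 2P − Q) − ¼ ln(1 − 2Q).
1 − 2P − Q = 0.823271, giving −½ ln(0.823271) = 0.097235.
1 − 2Q = 0.650934, giving −¼ ln(0.650934) = 0.107337.
d = 0.097235 + 0.107337 = 0.204572.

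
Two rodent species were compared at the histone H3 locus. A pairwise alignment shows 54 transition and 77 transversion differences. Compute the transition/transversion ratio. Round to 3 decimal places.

0.701

R = 54/77 = 0.701298… ≈ 0.701 (to 3 d.p.).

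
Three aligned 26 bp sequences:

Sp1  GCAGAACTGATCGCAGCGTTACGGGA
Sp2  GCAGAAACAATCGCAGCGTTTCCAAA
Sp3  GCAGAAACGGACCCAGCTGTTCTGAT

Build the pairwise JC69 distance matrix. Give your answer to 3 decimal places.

Sp1–Sp2: 7/26 sites differ → p ≈ 0.269231, d = −0.75 ln(1 − 0.358975) = 0.333515 ≈ 0.334.
Sp1–Sp3: 11/26 sites differ → p ≈ 0.423077, d = −0.75 ln(1 − 0.564103) = 0.622762 ≈ 0.623.
Sp2–Sp3: 9/26 sites differ → p ≈ 0.346154, d = −0.75 ln(1 − 0.461539) = 0.464280 ≈ 0.464.

d(Sp1,Sp2) = 0.334, d(Sp1,Sp3) = 0.623, d(Sp2,Sp3) = 0.464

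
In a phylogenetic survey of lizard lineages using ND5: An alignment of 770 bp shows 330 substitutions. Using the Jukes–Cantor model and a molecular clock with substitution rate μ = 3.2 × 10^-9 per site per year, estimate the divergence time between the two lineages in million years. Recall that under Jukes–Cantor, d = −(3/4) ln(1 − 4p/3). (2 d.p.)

p = 330/770 ≈ 0.428571.
d = −(3/4) ln(1 − 4p/3) = −0.75 ln(1 − 0.571428) = −0.75 ln(0.428572)
  = −0.75 × (-0.847297) = 0.635473 substitutions/site.
Under a molecular clock d = 2μt, so t = d/(2μ) = 0.635473 / (2 × 3.2 × 10^-9) = 99.29 million years.

99.29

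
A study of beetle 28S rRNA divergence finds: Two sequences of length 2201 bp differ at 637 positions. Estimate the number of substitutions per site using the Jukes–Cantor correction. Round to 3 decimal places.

p = 637/2201 ≈ 0.289414.
d = −(3/4) ln(1 − 4p/3) = −0.75 ln(1 − 0.385885) = −0.75 ln(0.614115)
  = −0.75 × (-0.487573) = 0.365680 substitutions/site.

0.366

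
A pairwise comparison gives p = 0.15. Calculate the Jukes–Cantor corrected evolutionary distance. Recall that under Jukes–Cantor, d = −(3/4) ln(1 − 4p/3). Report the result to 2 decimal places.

d = −(3/4) ln(1 − 4p/3) = −0.75 ln(1 − 0.2) = −0.75 ln(0.8)
  = −0.75 × (-0.223144) = 0.167358 substitutions/site.

0.17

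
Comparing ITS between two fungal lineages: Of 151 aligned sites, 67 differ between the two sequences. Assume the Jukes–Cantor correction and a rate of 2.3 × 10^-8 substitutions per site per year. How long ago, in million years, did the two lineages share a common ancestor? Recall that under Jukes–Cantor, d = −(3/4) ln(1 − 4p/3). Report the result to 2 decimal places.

14.60

p = 67/151 ≈ 0.443709.
d = −(3/4) ln(1 − 4p/3) = −0.75 ln(1 − 0.591612) = −0.75 ln(0.408388)
  = −0.75 × (-0.895538) = 0.671654 substitutions/site.
Under a molecular clock d = 2μt, so t = d/(2μ) = 0.671654 / (2 × 2.3 × 10^-8) = 14.60 million years.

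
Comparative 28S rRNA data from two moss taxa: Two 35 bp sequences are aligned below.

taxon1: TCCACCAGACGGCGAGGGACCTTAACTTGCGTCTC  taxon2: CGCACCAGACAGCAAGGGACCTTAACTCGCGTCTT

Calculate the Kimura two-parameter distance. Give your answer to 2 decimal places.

0.20

Of 35 sites, 5 differences are transitions and 1 are transversions, so P = 5/35 ≈ 0.142857 and Q = 1/35 ≈ 0.028571.
Under the Kimura two-parameter model, d = −½ ln(1 − 2P − Q) − ¼ ln(1 − 2Q).
1 − 2P − Q = 0.685715, giving −½ ln(0.685715) = 0.188647.
1 − 2Q = 0.942858, giving −¼ ln(0.942858) = 0.014710.
d = 0.188647 + 0.014710 = 0.203357.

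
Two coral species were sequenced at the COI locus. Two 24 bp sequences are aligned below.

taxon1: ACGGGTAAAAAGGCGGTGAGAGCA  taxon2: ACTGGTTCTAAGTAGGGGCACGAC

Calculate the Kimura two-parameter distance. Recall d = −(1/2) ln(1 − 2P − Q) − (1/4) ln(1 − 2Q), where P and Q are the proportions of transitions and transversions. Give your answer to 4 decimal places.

Of 24 sites, 1 differences are transitions and 11 are transversions, so P = 1/24 ≈ 0.041667 and Q = 11/24 ≈ 0.458333.
Under the Kimura two-parameter model, d = −½ ln(1 − 2P − Q) − ¼ ln(1 − 2Q).
1 − 2P − Q = 0.458333, giving −½ ln(0.458333) = 0.390080.
1 − 2Q = 0.083334, giving −¼ ln(0.083334) = 0.621225.
d = 0.390080 + 0.621225 = 1.011305.

1.0113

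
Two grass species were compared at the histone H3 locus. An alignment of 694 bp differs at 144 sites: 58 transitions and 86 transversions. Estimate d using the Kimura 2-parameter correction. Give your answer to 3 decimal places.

P = 58/694 ≈ 0.083573 and Q = 86/694 ≈ 0.123919.
Under the Kimura two-parameter model, d = −½ ln(1 − 2P − Q) − ¼ ln(1 − 2Q).
1 − 2P − Q = 0.708935, giving −½ ln(0.708935) = 0.171996.
1 − 2Q = 0.752162, giving −¼ ln(0.752162) = 0.071201.
d = 0.171996 + 0.071201 = 0.243197.

0.243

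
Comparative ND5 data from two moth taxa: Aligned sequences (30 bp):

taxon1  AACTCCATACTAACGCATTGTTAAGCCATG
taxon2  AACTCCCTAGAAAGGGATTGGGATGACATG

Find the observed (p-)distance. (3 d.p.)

0.300

The sequences differ at 9 of 30 positions (sites 7, 10, 11, 14, 16, 21, 22, 24, 26).
p = 9/30 = 0.300.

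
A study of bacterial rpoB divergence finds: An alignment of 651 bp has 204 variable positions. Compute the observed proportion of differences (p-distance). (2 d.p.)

p = 204/651 = 0.313364… ≈ 0.31 (to 2 d.p.).

0.31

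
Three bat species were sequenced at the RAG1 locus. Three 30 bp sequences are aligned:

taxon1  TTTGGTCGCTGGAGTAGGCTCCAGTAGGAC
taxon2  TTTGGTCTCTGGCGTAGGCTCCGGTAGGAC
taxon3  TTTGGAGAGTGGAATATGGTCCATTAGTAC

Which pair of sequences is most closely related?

taxon1–taxon2: 3/30 differ, p = 0.100, d = 0.107.
taxon1–taxon3: 9/30 differ, p = 0.300, d = 0.383.
taxon2–taxon3: 11/30 differ, p = 0.367, d = 0.503.
The smallest distance is between taxon1 and taxon2.

taxon1 and taxon2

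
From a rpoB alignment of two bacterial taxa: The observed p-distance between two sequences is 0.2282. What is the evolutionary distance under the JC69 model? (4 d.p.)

0.2721

d = −(3/4) ln(1 − 4p/3) = −0.75 ln(1 − 0.304267) = −0.75 ln(0.695733)
  = −0.75 × (-0.362789) = 0.272092 substitutions/site.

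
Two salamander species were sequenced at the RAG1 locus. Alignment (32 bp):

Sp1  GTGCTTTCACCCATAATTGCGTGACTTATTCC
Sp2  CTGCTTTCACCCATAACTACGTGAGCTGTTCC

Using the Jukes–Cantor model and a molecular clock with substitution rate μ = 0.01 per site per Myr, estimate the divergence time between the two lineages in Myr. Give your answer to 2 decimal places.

The sequences differ at 6 of 32 sites (1, 17, 19, 25, 26, 28), so p = 6/32 = 0.1875.
d = −(3/4) ln(1 − 4p/3) = −0.75 ln(1 − 0.25) = −0.75 ln(0.75)
  = −0.75 × (-0.287682) = 0.215762 substitutions/site.
Under a molecular clock d = 2μt, so t = d/(2μ) = 0.215762 / (2 × 0.01) = 10.79 Myr.

10.79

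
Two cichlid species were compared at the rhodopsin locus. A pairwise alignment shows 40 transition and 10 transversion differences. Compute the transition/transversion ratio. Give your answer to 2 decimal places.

R = 40/10 = 4.00.

4.00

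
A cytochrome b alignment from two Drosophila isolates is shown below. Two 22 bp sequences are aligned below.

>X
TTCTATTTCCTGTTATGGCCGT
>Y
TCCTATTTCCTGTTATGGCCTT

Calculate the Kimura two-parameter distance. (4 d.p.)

0.0971

Of 22 sites, 1 differences are transitions and 1 are transversions, so P = 1/22 ≈ 0.045455 and Q = 1/22 ≈ 0.045455.
Under the Kimura two-parameter model, d = −½ ln(1 − 2P − Q) − ¼ ln(1 − 2Q).
1 − 2P − Q = 0.863635, giving −½ ln(0.863635) = 0.073303.
1 − 2Q = 0.90909, giving −¼ ln(0.90909) = 0.023828.
d = 0.073303 + 0.023828 = 0.097131.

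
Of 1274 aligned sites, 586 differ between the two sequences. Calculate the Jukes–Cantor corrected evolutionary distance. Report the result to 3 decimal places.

p = 586/1274 ≈ 0.459969.
d = −(3/4) ln(1 − 4p/3) = −0.75 ln(1 − 0.613292) = −0.75 ln(0.386708)
  = −0.75 × (-0.950085) = 0.712564 substitutions/site.

0.713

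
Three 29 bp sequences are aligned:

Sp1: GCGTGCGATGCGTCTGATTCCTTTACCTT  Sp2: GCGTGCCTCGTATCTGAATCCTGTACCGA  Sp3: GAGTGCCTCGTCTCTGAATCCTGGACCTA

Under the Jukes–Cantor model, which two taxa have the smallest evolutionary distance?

Sp2 and Sp3

Sp1–Sp2: 9/29 differ, p = 0.310, d = 0.401.
Sp1–Sp3: 10/29 differ, p = 0.345, d = 0.462.
Sp2–Sp3: 4/29 differ, p = 0.138, d = 0.152.
The smallest distance is between Sp2 and Sp3.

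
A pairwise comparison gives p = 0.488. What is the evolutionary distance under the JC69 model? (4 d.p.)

d = −(3/4) ln(1 − 4p/3) = −0.75 ln(1 − 0.650667) = −0.75 ln(0.349333)
  = −0.75 × (-1.051730) = 0.788798 substitutions/site.

0.7888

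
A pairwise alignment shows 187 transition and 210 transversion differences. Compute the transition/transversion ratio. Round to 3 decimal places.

0.890

R = 187/210 = 0.890476… ≈ 0.890 (to 3 d.p.).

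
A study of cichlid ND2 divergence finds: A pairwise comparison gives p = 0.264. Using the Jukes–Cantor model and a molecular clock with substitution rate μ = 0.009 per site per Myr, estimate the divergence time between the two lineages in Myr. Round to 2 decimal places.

d = −(3/4) ln(1 − 4p/3) = −0.75 ln(1 − 0.352) = −0.75 ln(0.648)
  = −0.75 × (-0.433865) = 0.325399 substitutions/site.
Under a molecular clock d = 2μt, so t = d/(2μ) = 0.325399 / (2 × 0.009) = 18.08 Myr.

18.08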